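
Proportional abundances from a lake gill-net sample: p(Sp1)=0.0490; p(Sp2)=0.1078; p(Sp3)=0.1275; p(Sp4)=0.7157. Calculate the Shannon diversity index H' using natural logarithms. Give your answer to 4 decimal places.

Each pᵢ ln pᵢ term (working shown to 6 dp, full precision carried): 0.049×(-3.015935)=-0.147781, 0.1078×(-2.227478)=-0.240122, 0.1275×(-2.059639)=-0.262604, 0.7157×(-0.334494)=-0.239397.
Sum = -0.889904, so H' = 0.8899.

0.8899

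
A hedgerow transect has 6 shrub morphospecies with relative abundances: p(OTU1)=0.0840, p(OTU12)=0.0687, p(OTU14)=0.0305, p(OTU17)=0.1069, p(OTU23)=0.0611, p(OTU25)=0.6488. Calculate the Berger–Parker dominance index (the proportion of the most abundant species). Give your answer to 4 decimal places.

0.6488

The largest proportion is 0.6488, i.e. d = 0.6488 to 4 decimal places.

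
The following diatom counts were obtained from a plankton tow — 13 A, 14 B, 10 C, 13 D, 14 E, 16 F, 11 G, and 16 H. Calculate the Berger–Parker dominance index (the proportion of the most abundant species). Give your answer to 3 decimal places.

0.150

Total N = 13+14+10+13+14+16+11+16 = 107, so the proportions are 0.1215, 0.13084, 0.09346, 0.1215, 0.13084, 0.14953, 0.1028, 0.14953 (working shown to 5 dp, full precision carried).
The largest proportion is 0.14953, i.e. d = 0.150 to 3 decimal places.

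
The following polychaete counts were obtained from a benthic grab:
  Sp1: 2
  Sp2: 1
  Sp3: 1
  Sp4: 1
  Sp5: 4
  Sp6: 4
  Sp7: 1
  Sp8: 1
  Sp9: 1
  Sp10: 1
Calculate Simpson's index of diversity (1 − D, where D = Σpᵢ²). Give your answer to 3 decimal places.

Total N = 2+1+1+1+4+4+1+1+1+1 = 17, so the proportions are 0.11765, 0.05882, 0.05882, 0.05882, 0.23529, 0.23529, 0.05882, 0.05882, 0.05882, 0.05882 (working shown to 5 dp, full precision carried).
D = 0.11765² + 0.05882² + 0.05882² + 0.05882² + 0.23529² + 0.23529² + 0.05882² + 0.05882² + 0.05882² + 0.05882² = 0.01384 + 0.00346 + 0.00346 + 0.00346 + 0.05536 + 0.05536 + 0.00346 + 0.00346 + 0.00346 + 0.00346 = 0.14879.
So 1 − D = 0.85121, i.e. 0.851 to 3 decimal places.

0.851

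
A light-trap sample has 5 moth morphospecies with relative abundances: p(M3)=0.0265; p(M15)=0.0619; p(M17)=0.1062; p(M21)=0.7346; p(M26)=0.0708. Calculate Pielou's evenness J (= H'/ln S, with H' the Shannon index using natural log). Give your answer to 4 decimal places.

0.5720

H' = −Σ pᵢ ln pᵢ = −((-0.096211) + (-0.172220) + (-0.238146) + (-0.226572) + (-0.187471)) = 0.920621 (working shown to 6 dp, full precision carried).
With S = 5 species, ln S = 1.609438, so J = 0.920621/1.609438 = 0.572014, i.e. 0.5720 to 4 decimal places.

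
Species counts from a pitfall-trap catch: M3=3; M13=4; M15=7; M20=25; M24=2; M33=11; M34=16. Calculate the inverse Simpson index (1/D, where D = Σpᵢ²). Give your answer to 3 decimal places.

4.281

Total N = 3+4+7+25+2+11+16 = 68, so the proportions are 0.0441176, 0.0588235, 0.1029412, 0.3676471, 0.0294118, 0.1617647, 0.2352941 (working shown to 7 dp, full precision carried).
D = 0.0441176² + 0.0588235² + 0.1029412² + 0.3676471² + 0.0294118² + 0.1617647² + 0.2352941² = 0.0019464 + 0.0034602 + 0.0105969 + 0.1351644 + 0.0008651 + 0.0261678 + 0.0553633 = 0.2335640.
So 1/D = 4.28148, i.e. 4.281 to 3 decimal places.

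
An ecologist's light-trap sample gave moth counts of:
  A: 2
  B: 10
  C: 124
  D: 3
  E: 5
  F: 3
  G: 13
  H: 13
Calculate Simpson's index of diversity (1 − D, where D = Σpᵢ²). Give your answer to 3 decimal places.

0.470

Total N = 2+10+124+3+5+3+13+13 = 173, so the proportions are 0.01156, 0.0578, 0.71676, 0.01734, 0.0289, 0.01734, 0.07514, 0.07514 (working shown to 5 dp, full precision carried).
D = 0.01156² + 0.0578² + 0.71676² + 0.01734² + 0.0289² + 0.01734² + 0.07514² + 0.07514² = 0.00013 + 0.00334 + 0.51375 + 0.00030 + 0.00084 + 0.00030 + 0.00565 + 0.00565 = 0.52995.
So 1 − D = 0.47005, i.e. 0.470 to 3 decimal places.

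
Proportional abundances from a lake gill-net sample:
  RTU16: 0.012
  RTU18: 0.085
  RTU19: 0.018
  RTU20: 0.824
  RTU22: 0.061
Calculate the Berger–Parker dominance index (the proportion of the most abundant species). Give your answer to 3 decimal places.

The largest proportion is 0.824, i.e. d = 0.824 to 3 decimal places.

0.824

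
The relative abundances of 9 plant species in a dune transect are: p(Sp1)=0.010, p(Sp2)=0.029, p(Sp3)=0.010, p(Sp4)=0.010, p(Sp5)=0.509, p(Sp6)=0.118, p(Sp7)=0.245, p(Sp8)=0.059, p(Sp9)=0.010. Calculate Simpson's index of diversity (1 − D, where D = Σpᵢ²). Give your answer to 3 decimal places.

D = 0.01² + 0.029² + 0.01² + 0.01² + 0.509² + 0.118² + 0.245² + 0.059² + 0.01² = 0.00010 + 0.00084 + 0.00010 + 0.00010 + 0.25908 + 0.01392 + 0.06002 + 0.00348 + 0.00010 = 0.33775 (working shown to 5 dp, full precision carried).
So 1 − D = 0.66225, i.e. 0.662 to 3 decimal places.

0.662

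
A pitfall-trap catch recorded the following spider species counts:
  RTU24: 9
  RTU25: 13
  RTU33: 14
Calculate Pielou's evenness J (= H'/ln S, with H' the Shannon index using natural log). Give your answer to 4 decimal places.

0.9846

Total N = 9+13+14 = 36, so the proportions are 0.25, 0.361111, 0.388889 (working shown to 6 dp, full precision carried).
H' = −Σ pᵢ ln pᵢ = −((-0.346574) + (-0.367817) + (-0.367291)) = 1.081681.
With S = 3 species, ln S = 1.098612, so J = 1.081681/1.098612 = 0.984588, i.e. 0.9846 to 4 decimal places.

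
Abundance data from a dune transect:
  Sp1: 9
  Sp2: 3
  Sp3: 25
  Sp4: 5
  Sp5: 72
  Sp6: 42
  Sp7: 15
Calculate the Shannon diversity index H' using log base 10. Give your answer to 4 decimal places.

Total N = 9+3+25+5+72+42+15 = 171, so the proportions are 0.052632, 0.017544, 0.146199, 0.02924, 0.421053, 0.245614, 0.087719 (working shown to 6 dp, full precision carried).
Each pᵢ log₁₀ pᵢ term: 0.052632×(-1.278754)=-0.067303, 0.017544×(-1.755875)=-0.030805, 0.146199×(-0.835056)=-0.122084, 0.02924×(-1.534026)=-0.044855, 0.421053×(-0.375664)=-0.158174, 0.245614×(-0.609747)=-0.149762, 0.087719×(-1.056905)=-0.092711.
Sum = -0.665694, so H' = 0.6657.

0.6657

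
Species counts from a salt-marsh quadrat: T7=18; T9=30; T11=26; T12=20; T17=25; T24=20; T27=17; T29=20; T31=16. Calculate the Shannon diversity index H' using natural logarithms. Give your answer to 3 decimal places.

Total N = 18+30+26+20+25+20+17+20+16 = 192, so the proportions are 0.09375, 0.15625, 0.13542, 0.10417, 0.13021, 0.10417, 0.08854, 0.10417, 0.08333 (working shown to 5 dp, full precision carried).
Each pᵢ ln pᵢ term: 0.09375×(-2.36712)=-0.22192, 0.15625×(-1.85630)=-0.29005, 0.13542×(-1.99940)=-0.27075, 0.10417×(-2.26176)=-0.23560, 0.13021×(-2.03862)=-0.26545, 0.10417×(-2.26176)=-0.23560, 0.08854×(-2.42428)=-0.21465, 0.10417×(-2.26176)=-0.23560, 0.08333×(-2.48491)=-0.20708.
Sum = -2.17669, so H' = 2.177.

2.177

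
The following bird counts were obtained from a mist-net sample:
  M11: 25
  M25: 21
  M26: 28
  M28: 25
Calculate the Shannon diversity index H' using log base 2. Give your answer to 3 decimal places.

Total N = 25+21+28+25 = 99, so the proportions are 0.25253, 0.21212, 0.28283, 0.25253 (working shown to 5 dp, full precision carried).
Each pᵢ log₂ pᵢ term: 0.25253×(-1.98550)=-0.50139, 0.21212×(-2.23704)=-0.47452, 0.28283×(-1.82200)=-0.51531, 0.25253×(-1.98550)=-0.50139.
Sum = -1.99262, so H' = 1.993.

1.993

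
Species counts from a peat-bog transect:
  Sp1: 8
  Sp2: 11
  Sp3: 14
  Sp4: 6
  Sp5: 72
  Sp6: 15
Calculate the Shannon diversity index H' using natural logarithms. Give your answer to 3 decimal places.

Total N = 8+11+14+6+72+15 = 126, so the proportions are 0.06349, 0.0873, 0.11111, 0.04762, 0.57143, 0.11905 (working shown to 5 dp, full precision carried).
Each pᵢ ln pᵢ term: 0.06349×(-2.75684)=-0.17504, 0.0873×(-2.43839)=-0.21288, 0.11111×(-2.19722)=-0.24414, 0.04762×(-3.04452)=-0.14498, 0.57143×(-0.55962)=-0.31978, 0.11905×(-2.12823)=-0.25336.
Sum = -1.35017, so H' = 1.350.

1.350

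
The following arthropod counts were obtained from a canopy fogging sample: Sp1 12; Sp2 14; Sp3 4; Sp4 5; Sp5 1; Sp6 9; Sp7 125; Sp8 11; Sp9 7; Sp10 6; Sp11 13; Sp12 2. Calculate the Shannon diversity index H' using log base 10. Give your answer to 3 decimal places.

Total N = 12+14+4+5+1+9+125+11+7+6+13+2 = 209, so the proportions are 0.05742, 0.06699, 0.01914, 0.02392, 0.00478, 0.04306, 0.59809, 0.05263, 0.03349, 0.02871, 0.0622, 0.00957 (working shown to 5 dp, full precision carried).
Each pᵢ log₁₀ pᵢ term: 0.05742×(-1.24097)=-0.07125, 0.06699×(-1.17402)=-0.07864, 0.01914×(-1.71809)=-0.03288, 0.02392×(-1.62118)=-0.03878, 0.00478×(-2.32015)=-0.01110, 0.04306×(-1.36590)=-0.05882, 0.59809×(-0.22324)=-0.13351, 0.05263×(-1.27875)=-0.06730, 0.03349×(-1.47505)=-0.04940, 0.02871×(-1.54200)=-0.04427, 0.0622×(-1.20620)=-0.07503, 0.00957×(-2.01912)=-0.01932.
Sum = -0.68032, so H' = 0.680.

0.680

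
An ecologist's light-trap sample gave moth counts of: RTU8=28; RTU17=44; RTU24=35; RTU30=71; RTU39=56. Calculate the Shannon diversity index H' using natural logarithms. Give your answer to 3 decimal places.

Total N = 28+44+35+71+56 = 234, so the proportions are 0.11966, 0.18803, 0.14957, 0.30342, 0.23932 (working shown to 5 dp, full precision carried).
Each pᵢ ln pᵢ term: 0.11966×(-2.12312)=-0.25405, 0.18803×(-1.67113)=-0.31423, 0.14957×(-1.89997)=-0.28418, 0.30342×(-1.19264)=-0.36187, 0.23932×(-1.42997)=-0.34221.
Sum = -1.55655, so H' = 1.557.

1.557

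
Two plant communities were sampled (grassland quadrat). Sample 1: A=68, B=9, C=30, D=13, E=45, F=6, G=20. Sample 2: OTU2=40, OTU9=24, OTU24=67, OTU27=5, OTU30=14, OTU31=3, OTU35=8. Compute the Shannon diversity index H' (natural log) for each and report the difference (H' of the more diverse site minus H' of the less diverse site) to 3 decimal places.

0.133

Sample 1: N=191, proportions 0.356021, 0.04712, 0.157068, 0.068063, 0.235602, 0.031414, 0.104712, giving H' = 1.670876 (working shown to 6 dp, full precision carried).
Sample 2: N=161, proportions 0.248447, 0.149068, 0.416149, 0.031056, 0.086957, 0.018634, 0.049689, giving H' = 1.538123.
Difference = |1.670876 − 1.538123| = 0.132753, i.e. 0.133 to 3 decimal places.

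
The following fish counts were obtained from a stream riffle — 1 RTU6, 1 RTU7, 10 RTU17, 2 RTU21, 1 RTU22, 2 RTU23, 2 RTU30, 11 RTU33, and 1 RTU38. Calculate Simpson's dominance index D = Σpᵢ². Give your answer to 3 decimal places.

Total N = 1+1+10+2+1+2+2+11+1 = 31, so the proportions are 0.03226, 0.03226, 0.32258, 0.06452, 0.03226, 0.06452, 0.06452, 0.35484, 0.03226 (working shown to 5 dp, full precision carried).
D = 0.03226² + 0.03226² + 0.32258² + 0.06452² + 0.03226² + 0.06452² + 0.06452² + 0.35484² + 0.03226² = 0.00104 + 0.00104 + 0.10406 + 0.00416 + 0.00104 + 0.00416 + 0.00416 + 0.12591 + 0.00104 = 0.24662.
To 3 decimal places, D = 0.247.

0.247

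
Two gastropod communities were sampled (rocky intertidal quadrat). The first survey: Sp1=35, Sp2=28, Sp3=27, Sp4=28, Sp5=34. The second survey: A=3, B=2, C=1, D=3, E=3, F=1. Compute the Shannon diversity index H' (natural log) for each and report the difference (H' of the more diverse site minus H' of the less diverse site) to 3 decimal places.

0.094

The first survey: N=152, proportions 0.23026, 0.18421, 0.17763, 0.18421, 0.22368, giving H' = 1.60332 (working shown to 5 dp, full precision carried).
The second survey: N=13, proportions 0.23077, 0.15385, 0.07692, 0.23077, 0.23077, 0.07692, giving H' = 1.69773.
Difference = |1.60332 − 1.69773| = 0.09441, i.e. 0.094 to 3 decimal places.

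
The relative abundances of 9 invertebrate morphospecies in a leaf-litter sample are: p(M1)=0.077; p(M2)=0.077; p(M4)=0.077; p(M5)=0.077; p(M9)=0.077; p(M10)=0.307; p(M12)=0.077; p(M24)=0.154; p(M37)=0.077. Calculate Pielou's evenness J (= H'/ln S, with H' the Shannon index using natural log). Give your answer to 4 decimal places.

H' = −Σ pᵢ ln pᵢ = −((-0.197424) + (-0.197424) + (-0.197424) + (-0.197424) + (-0.197424) + (-0.362539) + (-0.197424) + (-0.288104) + (-0.197424)) = 2.032611 (working shown to 6 dp, full precision carried).
With S = 9 species, ln S = 2.197225, so J = 2.032611/2.197225 = 0.925081, i.e. 0.9251 to 4 decimal places.

0.9251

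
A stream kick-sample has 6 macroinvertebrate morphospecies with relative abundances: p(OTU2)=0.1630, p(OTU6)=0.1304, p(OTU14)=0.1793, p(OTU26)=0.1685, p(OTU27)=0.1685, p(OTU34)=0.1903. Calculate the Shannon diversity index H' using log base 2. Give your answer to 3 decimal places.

2.576

Each pᵢ log₂ pᵢ term (working shown to 5 dp, full precision carried): 0.163×(-2.61706)=-0.42658, 0.1304×(-2.93898)=-0.38324, 0.1793×(-2.47955)=-0.44458, 0.1685×(-2.56918)=-0.43291, 0.1685×(-2.56918)=-0.43291, 0.1903×(-2.39365)=-0.45551.
Sum = -2.57573, so H' = 2.576.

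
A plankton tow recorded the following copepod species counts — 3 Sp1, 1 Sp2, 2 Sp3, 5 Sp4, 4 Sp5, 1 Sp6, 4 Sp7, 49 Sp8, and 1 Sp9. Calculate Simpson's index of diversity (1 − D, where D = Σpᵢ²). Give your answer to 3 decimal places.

Total N = 3+1+2+5+4+1+4+49+1 = 70, so the proportions are 0.04286, 0.01429, 0.02857, 0.07143, 0.05714, 0.01429, 0.05714, 0.7, 0.01429 (working shown to 5 dp, full precision carried).
D = 0.04286² + 0.01429² + 0.02857² + 0.07143² + 0.05714² + 0.01429² + 0.05714² + 0.7² + 0.01429² = 0.00184 + 0.00020 + 0.00082 + 0.00510 + 0.00327 + 0.00020 + 0.00327 + 0.49000 + 0.00020 = 0.50490.
So 1 − D = 0.49510, i.e. 0.495 to 3 decimal places.

0.495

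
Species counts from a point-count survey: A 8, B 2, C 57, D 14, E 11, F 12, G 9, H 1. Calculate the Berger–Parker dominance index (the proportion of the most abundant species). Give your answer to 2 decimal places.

0.50

Total N = 8+2+57+14+11+12+9+1 = 114, so the proportions are 0.0702, 0.0175, 0.5, 0.1228, 0.0965, 0.1053, 0.0789, 0.0088 (working shown to 4 dp, full precision carried).
The largest proportion is 0.5, i.e. d = 0.50 to 2 decimal places.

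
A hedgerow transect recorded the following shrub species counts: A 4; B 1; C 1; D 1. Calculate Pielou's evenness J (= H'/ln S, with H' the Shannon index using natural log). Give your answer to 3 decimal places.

Total N = 4+1+1+1 = 7, so the proportions are 0.57143, 0.14286, 0.14286, 0.14286 (working shown to 5 dp, full precision carried).
H' = −Σ pᵢ ln pᵢ = −((-0.31978) + (-0.27799) + (-0.27799) + (-0.27799)) = 1.15374.
With S = 4 species, ln S = 1.38629, so J = 1.15374/1.38629 = 0.83225, i.e. 0.832 to 3 decimal places.

0.832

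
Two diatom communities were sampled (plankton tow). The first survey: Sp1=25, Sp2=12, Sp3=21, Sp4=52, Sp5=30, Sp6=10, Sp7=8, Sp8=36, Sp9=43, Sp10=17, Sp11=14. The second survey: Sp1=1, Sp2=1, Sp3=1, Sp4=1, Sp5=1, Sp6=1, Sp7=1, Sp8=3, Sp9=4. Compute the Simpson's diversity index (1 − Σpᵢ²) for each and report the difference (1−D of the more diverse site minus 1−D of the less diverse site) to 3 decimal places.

0.043

The first survey: N=268, proportions 0.09328, 0.04478, 0.07836, 0.19403, 0.11194, 0.03731, 0.02985, 0.13433, 0.16045, 0.06343, 0.05224, giving 1−D = 0.88015 (working shown to 5 dp, full precision carried).
The second survey: N=14, proportions 0.07143, 0.07143, 0.07143, 0.07143, 0.07143, 0.07143, 0.07143, 0.21429, 0.28571, giving 1−D = 0.83673.
Difference = |0.88015 − 0.83673| = 0.04342, i.e. 0.043 to 3 decimal places.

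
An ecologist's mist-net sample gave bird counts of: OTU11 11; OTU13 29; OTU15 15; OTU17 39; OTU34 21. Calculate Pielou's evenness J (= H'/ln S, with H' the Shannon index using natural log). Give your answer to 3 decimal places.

Total N = 11+29+15+39+21 = 115, so the proportions are 0.09565, 0.25217, 0.13043, 0.33913, 0.18261 (working shown to 5 dp, full precision carried).
H' = −Σ pᵢ ln pᵢ = −((-0.22450) + (-0.34740) + (-0.26568) + (-0.36673) + (-0.31051)) = 1.51482.
With S = 5 species, ln S = 1.60944, so J = 1.51482/1.60944 = 0.94121, i.e. 0.941 to 3 decimal places.

0.941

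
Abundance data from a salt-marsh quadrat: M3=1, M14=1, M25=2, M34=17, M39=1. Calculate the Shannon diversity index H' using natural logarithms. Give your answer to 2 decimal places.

Total N = 1+1+2+17+1 = 22, so the proportions are 0.0455, 0.0455, 0.0909, 0.7727, 0.0455 (working shown to 4 dp, full precision carried).
Each pᵢ ln pᵢ term: 0.0455×(-3.0910)=-0.1405, 0.0455×(-3.0910)=-0.1405, 0.0909×(-2.3979)=-0.2180, 0.7727×(-0.2578)=-0.1992, 0.0455×(-3.0910)=-0.1405.
Sum = -0.8387, so H' = 0.84.

0.84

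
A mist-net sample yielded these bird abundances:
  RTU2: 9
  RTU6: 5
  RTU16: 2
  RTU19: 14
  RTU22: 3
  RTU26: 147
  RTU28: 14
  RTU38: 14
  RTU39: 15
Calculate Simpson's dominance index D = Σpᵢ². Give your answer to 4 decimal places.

Total N = 9+5+2+14+3+147+14+14+15 = 223, so the proportions are 0.040359, 0.022422, 0.008969, 0.06278, 0.013453, 0.659193, 0.06278, 0.06278, 0.067265 (working shown to 6 dp, full precision carried).
D = 0.040359² + 0.022422² + 0.008969² + 0.06278² + 0.013453² + 0.659193² + 0.06278² + 0.06278² + 0.067265² = 0.001629 + 0.000503 + 0.000080 + 0.003941 + 0.000181 + 0.434535 + 0.003941 + 0.003941 + 0.004525 = 0.453277.
To 4 decimal places, D = 0.4533.

0.4533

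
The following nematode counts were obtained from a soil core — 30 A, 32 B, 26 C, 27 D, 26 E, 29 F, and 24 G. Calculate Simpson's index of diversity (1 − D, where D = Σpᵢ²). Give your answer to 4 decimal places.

Total N = 30+32+26+27+26+29+24 = 194, so the proportions are 0.154639, 0.164948, 0.134021, 0.139175, 0.134021, 0.149485, 0.123711 (working shown to 6 dp, full precision carried).
D = 0.154639² + 0.164948² + 0.134021² + 0.139175² + 0.134021² + 0.149485² + 0.123711² = 0.023913 + 0.027208 + 0.017962 + 0.019370 + 0.017962 + 0.022346 + 0.015304 = 0.144064.
So 1 − D = 0.855936, i.e. 0.8559 to 4 decimal places.

0.8559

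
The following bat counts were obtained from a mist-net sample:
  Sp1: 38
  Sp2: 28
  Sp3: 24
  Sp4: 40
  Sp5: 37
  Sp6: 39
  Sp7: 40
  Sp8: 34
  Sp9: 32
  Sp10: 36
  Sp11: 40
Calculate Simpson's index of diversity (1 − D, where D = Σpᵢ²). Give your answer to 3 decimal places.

0.907

Total N = 38+28+24+40+37+39+40+34+32+36+40 = 388, so the proportions are 0.09794, 0.07216, 0.06186, 0.10309, 0.09536, 0.10052, 0.10309, 0.08763, 0.08247, 0.09278, 0.10309 (working shown to 5 dp, full precision carried).
D = 0.09794² + 0.07216² + 0.06186² + 0.10309² + 0.09536² + 0.10052² + 0.10309² + 0.08763² + 0.08247² + 0.09278² + 0.10309² = 0.00959 + 0.00521 + 0.00383 + 0.01063 + 0.00909 + 0.01010 + 0.01063 + 0.00768 + 0.00680 + 0.00861 + 0.01063 = 0.09280.
So 1 − D = 0.90720, i.e. 0.907 to 3 decimal places.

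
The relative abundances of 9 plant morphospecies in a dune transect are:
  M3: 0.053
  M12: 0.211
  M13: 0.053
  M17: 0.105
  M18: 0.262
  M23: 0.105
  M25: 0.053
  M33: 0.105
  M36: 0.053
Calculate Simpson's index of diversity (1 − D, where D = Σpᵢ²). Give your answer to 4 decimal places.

D = 0.053² + 0.211² + 0.053² + 0.105² + 0.262² + 0.105² + 0.053² + 0.105² + 0.053² = 0.002809 + 0.044521 + 0.002809 + 0.011025 + 0.068644 + 0.011025 + 0.002809 + 0.011025 + 0.002809 = 0.157476 (working shown to 6 dp, full precision carried).
So 1 − D = 0.842524, i.e. 0.8425 to 4 decimal places.

0.8425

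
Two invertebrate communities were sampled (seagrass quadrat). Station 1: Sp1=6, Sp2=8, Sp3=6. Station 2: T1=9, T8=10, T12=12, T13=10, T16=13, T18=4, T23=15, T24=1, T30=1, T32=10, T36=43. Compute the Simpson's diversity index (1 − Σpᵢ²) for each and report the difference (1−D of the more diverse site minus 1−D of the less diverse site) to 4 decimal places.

Station 1: N=20, proportions 0.3, 0.4, 0.3, giving 1−D = 0.660000 (working shown to 6 dp, full precision carried).
Station 2: N=128, proportions 0.070312, 0.078125, 0.09375, 0.078125, 0.101562, 0.03125, 0.117188, 0.007812, 0.007812, 0.078125, 0.335938, giving 1−D = 0.829956.
Difference = |0.660000 − 0.829956| = 0.169956, i.e. 0.1700 to 4 decimal places.

0.1700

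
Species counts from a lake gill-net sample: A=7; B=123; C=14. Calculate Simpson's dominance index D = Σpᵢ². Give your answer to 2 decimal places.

Total N = 7+123+14 = 144, so the proportions are 0.0486, 0.8542, 0.0972 (working shown to 4 dp, full precision carried).
D = 0.0486² + 0.8542² + 0.0972² = 0.0024 + 0.7296 + 0.0095 = 0.7414.
To 2 decimal places, D = 0.74.

0.74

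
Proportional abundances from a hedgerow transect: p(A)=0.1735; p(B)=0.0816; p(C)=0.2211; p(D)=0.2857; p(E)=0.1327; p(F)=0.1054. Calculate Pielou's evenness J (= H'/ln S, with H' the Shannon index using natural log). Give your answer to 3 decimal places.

H' = −Σ pᵢ ln pᵢ = −((-0.30390) + (-0.20448) + (-0.33367) + (-0.35793) + (-0.26801) + (-0.23715)) = 1.70514 (working shown to 5 dp, full precision carried).
With S = 6 species, ln S = 1.79176, so J = 1.70514/1.79176 = 0.95166, i.e. 0.952 to 3 decimal places.

0.952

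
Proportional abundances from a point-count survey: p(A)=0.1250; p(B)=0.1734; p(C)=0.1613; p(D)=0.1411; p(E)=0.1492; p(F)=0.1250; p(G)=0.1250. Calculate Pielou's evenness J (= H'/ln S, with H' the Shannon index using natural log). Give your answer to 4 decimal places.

H' = −Σ pᵢ ln pᵢ = −((-0.259930) + (-0.303824) + (-0.294290) + (-0.276314) + (-0.283848) + (-0.259930) + (-0.259930)) = 1.938067 (working shown to 6 dp, full precision carried).
With S = 7 species, ln S = 1.945910, so J = 1.938067/1.945910 = 0.995969, i.e. 0.9960 to 4 decimal places.

0.9960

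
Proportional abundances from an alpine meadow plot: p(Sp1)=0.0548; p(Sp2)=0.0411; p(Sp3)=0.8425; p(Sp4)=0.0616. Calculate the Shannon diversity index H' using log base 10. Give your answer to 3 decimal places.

Each pᵢ log₁₀ pᵢ term (working shown to 5 dp, full precision carried): 0.0548×(-1.26122)=-0.06911, 0.0411×(-1.38616)=-0.05697, 0.8425×(-0.07443)=-0.06271, 0.0616×(-1.21042)=-0.07456.
Sum = -0.26336, so H' = 0.263.

0.263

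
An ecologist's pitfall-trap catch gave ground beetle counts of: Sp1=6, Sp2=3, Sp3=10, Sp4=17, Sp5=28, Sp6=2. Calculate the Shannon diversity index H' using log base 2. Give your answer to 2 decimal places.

Total N = 6+3+10+17+28+2 = 66, so the proportions are 0.0909, 0.0455, 0.1515, 0.2576, 0.4242, 0.0303 (working shown to 4 dp, full precision carried).
Each pᵢ log₂ pᵢ term: 0.0909×(-3.4594)=-0.3145, 0.0455×(-4.4594)=-0.2027, 0.1515×(-2.7225)=-0.4125, 0.2576×(-1.9569)=-0.5041, 0.4242×(-1.2370)=-0.5248, 0.0303×(-5.0444)=-0.1529.
Sum = -2.1114, so H' = 2.11.

2.11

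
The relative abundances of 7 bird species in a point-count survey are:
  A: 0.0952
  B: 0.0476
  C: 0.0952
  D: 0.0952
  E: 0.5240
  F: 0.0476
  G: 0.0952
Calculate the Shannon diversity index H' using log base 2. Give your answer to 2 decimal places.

2.20

Each pᵢ log₂ pᵢ term (working shown to 4 dp, full precision carried): 0.0952×(-3.3929)=-0.3230, 0.0476×(-4.3929)=-0.2091, 0.0952×(-3.3929)=-0.3230, 0.0952×(-3.3929)=-0.3230, 0.524×(-0.9324)=-0.4886, 0.0476×(-4.3929)=-0.2091, 0.0952×(-3.3929)=-0.3230.
Sum = -2.1988, so H' = 2.20.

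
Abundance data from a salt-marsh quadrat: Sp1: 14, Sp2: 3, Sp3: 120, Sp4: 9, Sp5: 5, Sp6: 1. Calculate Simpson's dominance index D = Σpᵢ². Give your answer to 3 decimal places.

0.637

Total N = 14+3+120+9+5+1 = 152, so the proportions are 0.09211, 0.01974, 0.78947, 0.05921, 0.03289, 0.00658 (working shown to 5 dp, full precision carried).
D = 0.09211² + 0.01974² + 0.78947² + 0.05921² + 0.03289² + 0.00658² = 0.00848 + 0.00039 + 0.62327 + 0.00351 + 0.00108 + 0.00004 = 0.63677.
To 3 decimal places, D = 0.637.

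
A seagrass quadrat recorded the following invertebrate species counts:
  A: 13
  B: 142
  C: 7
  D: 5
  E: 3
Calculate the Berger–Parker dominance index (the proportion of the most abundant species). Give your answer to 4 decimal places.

0.8353

Total N = 13+142+7+5+3 = 170, so the proportions are 0.076471, 0.835294, 0.041176, 0.029412, 0.017647 (working shown to 6 dp, full precision carried).
The largest proportion is 0.835294, i.e. d = 0.8353 to 4 decimal places.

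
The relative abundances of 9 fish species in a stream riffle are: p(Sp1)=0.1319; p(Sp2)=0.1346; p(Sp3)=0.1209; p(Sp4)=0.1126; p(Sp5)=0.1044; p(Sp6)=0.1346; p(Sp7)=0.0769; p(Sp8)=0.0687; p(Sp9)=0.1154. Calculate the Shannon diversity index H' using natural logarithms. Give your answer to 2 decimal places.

2.17

Each pᵢ ln pᵢ term (working shown to 4 dp, full precision carried): 0.1319×(-2.0257)=-0.2672, 0.1346×(-2.0054)=-0.2699, 0.1209×(-2.1128)=-0.2554, 0.1126×(-2.1839)=-0.2459, 0.1044×(-2.2595)=-0.2359, 0.1346×(-2.0054)=-0.2699, 0.0769×(-2.5652)=-0.1973, 0.0687×(-2.6780)=-0.1840, 0.1154×(-2.1594)=-0.2492.
Sum = -2.1747, so H' = 2.17.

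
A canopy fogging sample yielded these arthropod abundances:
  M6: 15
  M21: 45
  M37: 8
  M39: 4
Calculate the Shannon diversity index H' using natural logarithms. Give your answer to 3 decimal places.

1.025

Total N = 15+45+8+4 = 72, so the proportions are 0.20833, 0.625, 0.11111, 0.05556 (working shown to 5 dp, full precision carried).
Each pᵢ ln pᵢ term: 0.20833×(-1.56862)=-0.32679, 0.625×(-0.47000)=-0.29375, 0.11111×(-2.19722)=-0.24414, 0.05556×(-2.89037)=-0.16058.
Sum = -1.02526, so H' = 1.025.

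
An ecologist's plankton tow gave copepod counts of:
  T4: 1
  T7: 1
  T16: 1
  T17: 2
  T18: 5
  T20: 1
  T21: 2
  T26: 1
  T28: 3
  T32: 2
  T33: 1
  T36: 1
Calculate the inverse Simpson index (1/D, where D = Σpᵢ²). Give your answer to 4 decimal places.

Total N = 1+1+1+2+5+1+2+1+3+2+1+1 = 21, so the proportions are 0.04761905, 0.04761905, 0.04761905, 0.0952381, 0.23809524, 0.04761905, 0.0952381, 0.04761905, 0.14285714, 0.0952381, 0.04761905, 0.04761905 (working shown to 8 dp, full precision carried).
D = 0.04761905² + 0.04761905² + 0.04761905² + 0.0952381² + 0.23809524² + 0.04761905² + 0.0952381² + 0.04761905² + 0.14285714² + 0.0952381² + 0.04761905² + 0.04761905² = 0.00226757 + 0.00226757 + 0.00226757 + 0.00907029 + 0.05668934 + 0.00226757 + 0.00907029 + 0.00226757 + 0.02040816 + 0.00907029 + 0.00226757 + 0.00226757 = 0.12018141.
So 1/D = 8.320755, i.e. 8.3208 to 4 decimal places.

8.3208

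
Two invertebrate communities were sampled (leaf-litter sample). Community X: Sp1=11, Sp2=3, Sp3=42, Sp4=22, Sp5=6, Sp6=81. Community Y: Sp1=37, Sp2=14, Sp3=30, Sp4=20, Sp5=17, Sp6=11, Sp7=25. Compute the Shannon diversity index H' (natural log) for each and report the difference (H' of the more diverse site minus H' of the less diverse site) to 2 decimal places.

Community X: N=165, proportions 0.0666667, 0.0181818, 0.2545455, 0.1333333, 0.0363636, 0.4909091, giving H' = 1.3401353 (working shown to 7 dp, full precision carried).
Community Y: N=154, proportions 0.2402597, 0.0909091, 0.1948052, 0.1298701, 0.1103896, 0.0714286, 0.1623377, giving H' = 1.8712727.
Difference = |1.3401353 − 1.8712727| = 0.5311374, i.e. 0.53 to 2 decimal places.

0.53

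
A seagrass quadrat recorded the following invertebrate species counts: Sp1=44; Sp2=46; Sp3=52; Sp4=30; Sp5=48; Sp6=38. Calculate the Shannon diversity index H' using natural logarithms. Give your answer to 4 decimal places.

1.7771

Total N = 44+46+52+30+48+38 = 258, so the proportions are 0.170543, 0.178295, 0.20155, 0.116279, 0.186047, 0.147287 (working shown to 6 dp, full precision carried).
Each pᵢ ln pᵢ term: 0.170543×(-1.768770)=-0.301651, 0.178295×(-1.724318)=-0.307437, 0.20155×(-1.601716)=-0.322826, 0.116279×(-2.151762)=-0.250205, 0.186047×(-1.681759)=-0.312885, 0.147287×(-1.915373)=-0.282109.
Sum = -1.777113, so H' = 1.7771.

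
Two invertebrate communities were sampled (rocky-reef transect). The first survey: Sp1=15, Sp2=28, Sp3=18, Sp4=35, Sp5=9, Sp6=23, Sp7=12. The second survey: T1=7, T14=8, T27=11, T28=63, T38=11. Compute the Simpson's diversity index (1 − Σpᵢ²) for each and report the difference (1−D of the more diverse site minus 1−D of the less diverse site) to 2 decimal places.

0.26

The first survey: N=140, proportions 0.1071, 0.2, 0.1286, 0.25, 0.0643, 0.1643, 0.0857, giving 1−D = 0.8310 (working shown to 4 dp, full precision carried).
The second survey: N=100, proportions 0.07, 0.08, 0.11, 0.63, 0.11, giving 1−D = 0.5676.
Difference = |0.8310 − 0.5676| = 0.2634, i.e. 0.26 to 2 decimal places.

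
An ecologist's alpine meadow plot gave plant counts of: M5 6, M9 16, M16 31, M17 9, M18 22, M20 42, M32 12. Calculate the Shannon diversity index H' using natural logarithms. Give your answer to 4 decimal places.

1.7668

Total N = 6+16+31+9+22+42+12 = 138, so the proportions are 0.043478, 0.115942, 0.224638, 0.065217, 0.15942, 0.304348, 0.086957 (working shown to 6 dp, full precision carried).
Each pᵢ ln pᵢ term: 0.043478×(-3.135494)=-0.136326, 0.115942×(-2.154665)=-0.249816, 0.224638×(-1.493266)=-0.335444, 0.065217×(-2.730029)=-0.178045, 0.15942×(-1.836211)=-0.292729, 0.304348×(-1.189584)=-0.362047, 0.086957×(-2.442347)=-0.212378.
Sum = -1.766786, so H' = 1.7668.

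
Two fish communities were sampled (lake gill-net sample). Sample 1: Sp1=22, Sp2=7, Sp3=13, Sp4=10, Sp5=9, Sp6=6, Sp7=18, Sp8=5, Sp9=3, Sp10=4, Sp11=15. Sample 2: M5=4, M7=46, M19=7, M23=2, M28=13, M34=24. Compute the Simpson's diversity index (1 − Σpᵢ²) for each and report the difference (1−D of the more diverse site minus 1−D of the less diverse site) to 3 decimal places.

0.197

Sample 1: N=112, proportions 0.196429, 0.0625, 0.116071, 0.089286, 0.080357, 0.053571, 0.160714, 0.044643, 0.026786, 0.035714, 0.133929, giving 1−D = 0.878986 (working shown to 6 dp, full precision carried).
Sample 2: N=96, proportions 0.041667, 0.479167, 0.072917, 0.020833, 0.135417, 0.25, giving 1−D = 0.682075.
Difference = |0.878986 − 0.682075| = 0.196911, i.e. 0.197 to 3 decimal places.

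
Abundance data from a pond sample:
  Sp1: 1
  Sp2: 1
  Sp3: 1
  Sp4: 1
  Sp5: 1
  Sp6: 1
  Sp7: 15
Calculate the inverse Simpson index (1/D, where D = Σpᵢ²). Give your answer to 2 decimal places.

1.91

Total N = 1+1+1+1+1+1+15 = 21, so the proportions are 0.04762, 0.04762, 0.04762, 0.04762, 0.04762, 0.04762, 0.71429 (working shown to 5 dp, full precision carried).
D = 0.04762² + 0.04762² + 0.04762² + 0.04762² + 0.04762² + 0.04762² + 0.71429² = 0.00227 + 0.00227 + 0.00227 + 0.00227 + 0.00227 + 0.00227 + 0.51020 = 0.52381.
So 1/D = 1.9091, i.e. 1.91 to 2 decimal places.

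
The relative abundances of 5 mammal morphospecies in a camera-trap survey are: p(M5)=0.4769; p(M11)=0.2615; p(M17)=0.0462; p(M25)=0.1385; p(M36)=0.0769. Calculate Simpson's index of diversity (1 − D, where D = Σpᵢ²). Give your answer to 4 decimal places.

0.6770

D = 0.4769² + 0.2615² + 0.0462² + 0.1385² + 0.0769² = 0.227434 + 0.068382 + 0.002134 + 0.019182 + 0.005914 = 0.323046 (working shown to 6 dp, full precision carried).
So 1 − D = 0.676954, i.e. 0.6770 to 4 decimal places.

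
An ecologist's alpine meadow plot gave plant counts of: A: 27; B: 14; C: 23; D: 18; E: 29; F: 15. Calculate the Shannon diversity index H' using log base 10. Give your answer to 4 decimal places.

0.7618

Total N = 27+14+23+18+29+15 = 126, so the proportions are 0.214286, 0.111111, 0.18254, 0.142857, 0.230159, 0.119048 (working shown to 6 dp, full precision carried).
Each pᵢ log₁₀ pᵢ term: 0.214286×(-0.669007)=-0.143359, 0.111111×(-0.954243)=-0.106027, 0.18254×(-0.738643)=-0.134832, 0.142857×(-0.845098)=-0.120728, 0.230159×(-0.637973)=-0.146835, 0.119048×(-0.924279)=-0.110033.
Sum = -0.761814, so H' = 0.7618.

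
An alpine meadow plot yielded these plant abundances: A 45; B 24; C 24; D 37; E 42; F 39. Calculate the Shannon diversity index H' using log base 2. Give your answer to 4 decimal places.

2.5430

Total N = 45+24+24+37+42+39 = 211, so the proportions are 0.21327, 0.113744, 0.113744, 0.175355, 0.199052, 0.184834 (working shown to 6 dp, full precision carried).
Each pᵢ log₂ pᵢ term: 0.21327×(-2.229246)=-0.475432, 0.113744×(-3.136137)=-0.356717, 0.113744×(-3.136137)=-0.356717, 0.175355×(-2.511646)=-0.440431, 0.199052×(-2.328782)=-0.463549, 0.184834×(-2.435697)=-0.450200.
Sum = -2.543045, so H' = 2.5430.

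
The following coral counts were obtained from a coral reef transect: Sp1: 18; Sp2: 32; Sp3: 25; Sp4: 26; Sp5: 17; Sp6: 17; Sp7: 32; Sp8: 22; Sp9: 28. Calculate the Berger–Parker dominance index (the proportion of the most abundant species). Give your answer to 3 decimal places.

0.147

Total N = 18+32+25+26+17+17+32+22+28 = 217, so the proportions are 0.08295, 0.14747, 0.11521, 0.11982, 0.07834, 0.07834, 0.14747, 0.10138, 0.12903 (working shown to 5 dp, full precision carried).
The largest proportion is 0.14747, i.e. d = 0.147 to 3 decimal places.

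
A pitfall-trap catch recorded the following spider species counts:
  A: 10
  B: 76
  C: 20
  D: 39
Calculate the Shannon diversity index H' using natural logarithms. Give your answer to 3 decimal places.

Total N = 10+76+20+39 = 145, so the proportions are 0.06897, 0.52414, 0.13793, 0.26897 (working shown to 5 dp, full precision carried).
Each pᵢ ln pᵢ term: 0.06897×(-2.67415)=-0.18442, 0.52414×(-0.64600)=-0.33859, 0.13793×(-1.98100)=-0.27324, 0.26897×(-1.31317)=-0.35320.
Sum = -1.14946, so H' = 1.149.

1.149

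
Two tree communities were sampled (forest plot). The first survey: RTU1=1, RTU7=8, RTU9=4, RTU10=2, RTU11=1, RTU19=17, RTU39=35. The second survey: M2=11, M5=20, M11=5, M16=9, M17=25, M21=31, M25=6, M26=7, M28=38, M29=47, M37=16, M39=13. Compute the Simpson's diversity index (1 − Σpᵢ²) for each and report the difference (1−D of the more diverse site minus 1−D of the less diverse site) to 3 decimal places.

The first survey: N=68, proportions 0.01471, 0.11765, 0.05882, 0.02941, 0.01471, 0.25, 0.51471, giving 1−D = 0.65398 (working shown to 5 dp, full precision carried).
The second survey: N=228, proportions 0.04825, 0.08772, 0.02193, 0.03947, 0.10965, 0.13596, 0.02632, 0.0307, 0.16667, 0.20614, 0.07018, 0.05702, giving 1−D = 0.87735.
Difference = |0.65398 − 0.87735| = 0.22337, i.e. 0.223 to 3 decimal places.

0.223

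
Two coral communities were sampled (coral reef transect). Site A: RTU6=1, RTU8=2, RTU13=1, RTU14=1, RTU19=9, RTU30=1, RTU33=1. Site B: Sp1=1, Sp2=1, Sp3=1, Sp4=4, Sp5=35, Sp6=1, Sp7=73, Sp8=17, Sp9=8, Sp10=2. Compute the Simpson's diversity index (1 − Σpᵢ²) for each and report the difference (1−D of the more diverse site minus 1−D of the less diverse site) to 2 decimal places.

0.01

Site A: N=16, proportions 0.0625, 0.125, 0.0625, 0.0625, 0.5625, 0.0625, 0.0625, giving 1−D = 0.64844 (working shown to 5 dp, full precision carried).
Site B: N=143, proportions 0.00699, 0.00699, 0.00699, 0.02797, 0.24476, 0.00699, 0.51049, 0.11888, 0.05594, 0.01399, giving 1−D = 0.66106.
Difference = |0.64844 − 0.66106| = 0.01262, i.e. 0.01 to 2 decimal places.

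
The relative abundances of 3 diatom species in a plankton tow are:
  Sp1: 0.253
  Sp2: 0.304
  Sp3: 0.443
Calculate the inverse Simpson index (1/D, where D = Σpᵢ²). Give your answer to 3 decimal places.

2.835

D = 0.253² + 0.304² + 0.443² = 0.064009 + 0.092416 + 0.196249 = 0.352674 (working shown to 6 dp, full precision carried).
So 1/D = 2.83548, i.e. 2.835 to 3 decimal places.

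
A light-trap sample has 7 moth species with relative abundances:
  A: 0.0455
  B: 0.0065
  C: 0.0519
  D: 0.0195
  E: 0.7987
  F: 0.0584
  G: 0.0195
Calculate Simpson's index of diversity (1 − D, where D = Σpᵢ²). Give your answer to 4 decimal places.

D = 0.0455² + 0.0065² + 0.0519² + 0.0195² + 0.7987² + 0.0584² + 0.0195² = 0.002070 + 0.000042 + 0.002694 + 0.000380 + 0.637922 + 0.003411 + 0.000380 = 0.646899 (working shown to 6 dp, full precision carried).
So 1 − D = 0.353101, i.e. 0.3531 to 4 decimal places.

0.3531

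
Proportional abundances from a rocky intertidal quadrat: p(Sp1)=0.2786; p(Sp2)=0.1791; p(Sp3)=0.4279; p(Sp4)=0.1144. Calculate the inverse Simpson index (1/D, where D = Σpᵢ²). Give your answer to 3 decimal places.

3.269

D = 0.2786² + 0.1791² + 0.4279² + 0.1144² = 0.0776180 + 0.0320768 + 0.1830984 + 0.0130874 = 0.3058805 (working shown to 7 dp, full precision carried).
So 1/D = 3.26925, i.e. 3.269 to 3 decimal places.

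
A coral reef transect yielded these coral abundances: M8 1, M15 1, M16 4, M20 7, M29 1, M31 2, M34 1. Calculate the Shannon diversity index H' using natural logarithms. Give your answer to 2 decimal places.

1.62

Total N = 1+1+4+7+1+2+1 = 17, so the proportions are 0.0588, 0.0588, 0.2353, 0.4118, 0.0588, 0.1176, 0.0588 (working shown to 4 dp, full precision carried).
Each pᵢ ln pᵢ term: 0.0588×(-2.8332)=-0.1667, 0.0588×(-2.8332)=-0.1667, 0.2353×(-1.4469)=-0.3405, 0.4118×(-0.8873)=-0.3654, 0.0588×(-2.8332)=-0.1667, 0.1176×(-2.1401)=-0.2518, 0.0588×(-2.8332)=-0.1667.
Sum = -1.6242, so H' = 1.62.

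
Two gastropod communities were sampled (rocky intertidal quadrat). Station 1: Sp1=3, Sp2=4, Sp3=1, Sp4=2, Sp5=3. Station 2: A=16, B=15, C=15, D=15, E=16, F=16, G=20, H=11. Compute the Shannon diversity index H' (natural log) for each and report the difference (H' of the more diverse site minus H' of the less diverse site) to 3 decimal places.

Station 1: N=13, proportions 0.23077, 0.30769, 0.07692, 0.15385, 0.23077, giving H' = 1.52471 (working shown to 5 dp, full precision carried).
Station 2: N=124, proportions 0.12903, 0.12097, 0.12097, 0.12097, 0.12903, 0.12903, 0.16129, 0.08871, giving H' = 2.06836.
Difference = |1.52471 − 2.06836| = 0.54365, i.e. 0.544 to 3 decimal places.

0.544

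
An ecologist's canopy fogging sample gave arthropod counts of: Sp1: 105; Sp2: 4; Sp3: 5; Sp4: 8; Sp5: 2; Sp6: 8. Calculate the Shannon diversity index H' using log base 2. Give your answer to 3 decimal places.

1.176

Total N = 105+4+5+8+2+8 = 132, so the proportions are 0.79545, 0.0303, 0.03788, 0.06061, 0.01515, 0.06061 (working shown to 5 dp, full precision carried).
Each pᵢ log₂ pᵢ term: 0.79545×(-0.33015)=-0.26262, 0.0303×(-5.04439)=-0.15286, 0.03788×(-4.72247)=-0.17888, 0.06061×(-4.04439)=-0.24511, 0.01515×(-6.04439)=-0.09158, 0.06061×(-4.04439)=-0.24511.
Sum = -1.17617, so H' = 1.176.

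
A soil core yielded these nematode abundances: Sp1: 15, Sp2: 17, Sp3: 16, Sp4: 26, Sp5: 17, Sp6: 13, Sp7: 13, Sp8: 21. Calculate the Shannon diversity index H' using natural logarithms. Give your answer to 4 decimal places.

2.0530

Total N = 15+17+16+26+17+13+13+21 = 138, so the proportions are 0.108696, 0.123188, 0.115942, 0.188406, 0.123188, 0.094203, 0.094203, 0.152174 (working shown to 6 dp, full precision carried).
Each pᵢ ln pᵢ term: 0.108696×(-2.219203)=-0.241218, 0.123188×(-2.094040)=-0.257961, 0.115942×(-2.154665)=-0.249816, 0.188406×(-1.669157)=-0.314479, 0.123188×(-2.094040)=-0.257961, 0.094203×(-2.362304)=-0.222536, 0.094203×(-2.362304)=-0.222536, 0.152174×(-1.882731)=-0.286503.
Sum = -2.053010, so H' = 2.0530.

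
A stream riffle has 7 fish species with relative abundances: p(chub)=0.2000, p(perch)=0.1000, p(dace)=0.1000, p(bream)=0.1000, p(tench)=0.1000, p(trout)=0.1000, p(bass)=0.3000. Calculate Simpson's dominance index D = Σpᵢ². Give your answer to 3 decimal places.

D = 0.2² + 0.1² + 0.1² + 0.1² + 0.1² + 0.1² + 0.3² = 0.04000 + 0.01000 + 0.01000 + 0.01000 + 0.01000 + 0.01000 + 0.09000 = 0.18000 (working shown to 5 dp, full precision carried).
To 3 decimal places, D = 0.180.

0.180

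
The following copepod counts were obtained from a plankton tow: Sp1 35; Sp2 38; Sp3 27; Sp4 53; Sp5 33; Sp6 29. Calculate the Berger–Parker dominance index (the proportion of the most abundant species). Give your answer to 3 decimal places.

0.247

Total N = 35+38+27+53+33+29 = 215, so the proportions are 0.16279, 0.17674, 0.12558, 0.24651, 0.15349, 0.13488 (working shown to 5 dp, full precision carried).
The largest proportion is 0.24651, i.e. d = 0.247 to 3 decimal places.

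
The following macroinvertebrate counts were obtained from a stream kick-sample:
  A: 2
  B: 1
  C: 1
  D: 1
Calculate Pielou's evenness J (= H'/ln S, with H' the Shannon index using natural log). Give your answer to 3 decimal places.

Total N = 2+1+1+1 = 5, so the proportions are 0.4, 0.2, 0.2, 0.2 (working shown to 5 dp, full precision carried).
H' = −Σ pᵢ ln pᵢ = −((-0.36652) + (-0.32189) + (-0.32189) + (-0.32189)) = 1.33218.
With S = 4 species, ln S = 1.38629, so J = 1.33218/1.38629 = 0.96096, i.e. 0.961 to 3 decimal places.

0.961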